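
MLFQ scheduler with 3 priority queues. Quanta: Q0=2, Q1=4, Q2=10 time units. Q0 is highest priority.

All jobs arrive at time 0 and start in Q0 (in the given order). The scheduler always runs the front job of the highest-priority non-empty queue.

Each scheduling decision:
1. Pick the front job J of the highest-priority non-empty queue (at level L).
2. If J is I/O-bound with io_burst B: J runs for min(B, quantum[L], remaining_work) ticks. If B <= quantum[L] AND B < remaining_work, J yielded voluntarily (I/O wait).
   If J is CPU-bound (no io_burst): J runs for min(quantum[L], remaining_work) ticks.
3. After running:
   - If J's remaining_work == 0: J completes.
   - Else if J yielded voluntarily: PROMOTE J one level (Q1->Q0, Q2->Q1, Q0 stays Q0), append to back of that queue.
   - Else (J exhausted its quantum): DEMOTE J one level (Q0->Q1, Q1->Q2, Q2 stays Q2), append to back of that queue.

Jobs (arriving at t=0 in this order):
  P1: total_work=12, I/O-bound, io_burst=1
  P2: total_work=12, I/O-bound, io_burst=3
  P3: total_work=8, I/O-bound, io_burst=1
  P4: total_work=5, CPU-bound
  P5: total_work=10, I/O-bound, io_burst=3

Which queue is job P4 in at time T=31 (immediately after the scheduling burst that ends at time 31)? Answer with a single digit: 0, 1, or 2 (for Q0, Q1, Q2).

t=0-1: P1@Q0 runs 1, rem=11, I/O yield, promote→Q0. Q0=[P2,P3,P4,P5,P1] Q1=[] Q2=[]
t=1-3: P2@Q0 runs 2, rem=10, quantum used, demote→Q1. Q0=[P3,P4,P5,P1] Q1=[P2] Q2=[]
t=3-4: P3@Q0 runs 1, rem=7, I/O yield, promote→Q0. Q0=[P4,P5,P1,P3] Q1=[P2] Q2=[]
t=4-6: P4@Q0 runs 2, rem=3, quantum used, demote→Q1. Q0=[P5,P1,P3] Q1=[P2,P4] Q2=[]
t=6-8: P5@Q0 runs 2, rem=8, quantum used, demote→Q1. Q0=[P1,P3] Q1=[P2,P4,P5] Q2=[]
t=8-9: P1@Q0 runs 1, rem=10, I/O yield, promote→Q0. Q0=[P3,P1] Q1=[P2,P4,P5] Q2=[]
t=9-10: P3@Q0 runs 1, rem=6, I/O yield, promote→Q0. Q0=[P1,P3] Q1=[P2,P4,P5] Q2=[]
t=10-11: P1@Q0 runs 1, rem=9, I/O yield, promote→Q0. Q0=[P3,P1] Q1=[P2,P4,P5] Q2=[]
t=11-12: P3@Q0 runs 1, rem=5, I/O yield, promote→Q0. Q0=[P1,P3] Q1=[P2,P4,P5] Q2=[]
t=12-13: P1@Q0 runs 1, rem=8, I/O yield, promote→Q0. Q0=[P3,P1] Q1=[P2,P4,P5] Q2=[]
t=13-14: P3@Q0 runs 1, rem=4, I/O yield, promote→Q0. Q0=[P1,P3] Q1=[P2,P4,P5] Q2=[]
t=14-15: P1@Q0 runs 1, rem=7, I/O yield, promote→Q0. Q0=[P3,P1] Q1=[P2,P4,P5] Q2=[]
t=15-16: P3@Q0 runs 1, rem=3, I/O yield, promote→Q0. Q0=[P1,P3] Q1=[P2,P4,P5] Q2=[]
t=16-17: P1@Q0 runs 1, rem=6, I/O yield, promote→Q0. Q0=[P3,P1] Q1=[P2,P4,P5] Q2=[]
t=17-18: P3@Q0 runs 1, rem=2, I/O yield, promote→Q0. Q0=[P1,P3] Q1=[P2,P4,P5] Q2=[]
t=18-19: P1@Q0 runs 1, rem=5, I/O yield, promote→Q0. Q0=[P3,P1] Q1=[P2,P4,P5] Q2=[]
t=19-20: P3@Q0 runs 1, rem=1, I/O yield, promote→Q0. Q0=[P1,P3] Q1=[P2,P4,P5] Q2=[]
t=20-21: P1@Q0 runs 1, rem=4, I/O yield, promote→Q0. Q0=[P3,P1] Q1=[P2,P4,P5] Q2=[]
t=21-22: P3@Q0 runs 1, rem=0, completes. Q0=[P1] Q1=[P2,P4,P5] Q2=[]
t=22-23: P1@Q0 runs 1, rem=3, I/O yield, promote→Q0. Q0=[P1] Q1=[P2,P4,P5] Q2=[]
t=23-24: P1@Q0 runs 1, rem=2, I/O yield, promote→Q0. Q0=[P1] Q1=[P2,P4,P5] Q2=[]
t=24-25: P1@Q0 runs 1, rem=1, I/O yield, promote→Q0. Q0=[P1] Q1=[P2,P4,P5] Q2=[]
t=25-26: P1@Q0 runs 1, rem=0, completes. Q0=[] Q1=[P2,P4,P5] Q2=[]
t=26-29: P2@Q1 runs 3, rem=7, I/O yield, promote→Q0. Q0=[P2] Q1=[P4,P5] Q2=[]
t=29-31: P2@Q0 runs 2, rem=5, quantum used, demote→Q1. Q0=[] Q1=[P4,P5,P2] Q2=[]
t=31-34: P4@Q1 runs 3, rem=0, completes. Q0=[] Q1=[P5,P2] Q2=[]
t=34-37: P5@Q1 runs 3, rem=5, I/O yield, promote→Q0. Q0=[P5] Q1=[P2] Q2=[]
t=37-39: P5@Q0 runs 2, rem=3, quantum used, demote→Q1. Q0=[] Q1=[P2,P5] Q2=[]
t=39-42: P2@Q1 runs 3, rem=2, I/O yield, promote→Q0. Q0=[P2] Q1=[P5] Q2=[]
t=42-44: P2@Q0 runs 2, rem=0, completes. Q0=[] Q1=[P5] Q2=[]
t=44-47: P5@Q1 runs 3, rem=0, completes. Q0=[] Q1=[] Q2=[]

Answer: 1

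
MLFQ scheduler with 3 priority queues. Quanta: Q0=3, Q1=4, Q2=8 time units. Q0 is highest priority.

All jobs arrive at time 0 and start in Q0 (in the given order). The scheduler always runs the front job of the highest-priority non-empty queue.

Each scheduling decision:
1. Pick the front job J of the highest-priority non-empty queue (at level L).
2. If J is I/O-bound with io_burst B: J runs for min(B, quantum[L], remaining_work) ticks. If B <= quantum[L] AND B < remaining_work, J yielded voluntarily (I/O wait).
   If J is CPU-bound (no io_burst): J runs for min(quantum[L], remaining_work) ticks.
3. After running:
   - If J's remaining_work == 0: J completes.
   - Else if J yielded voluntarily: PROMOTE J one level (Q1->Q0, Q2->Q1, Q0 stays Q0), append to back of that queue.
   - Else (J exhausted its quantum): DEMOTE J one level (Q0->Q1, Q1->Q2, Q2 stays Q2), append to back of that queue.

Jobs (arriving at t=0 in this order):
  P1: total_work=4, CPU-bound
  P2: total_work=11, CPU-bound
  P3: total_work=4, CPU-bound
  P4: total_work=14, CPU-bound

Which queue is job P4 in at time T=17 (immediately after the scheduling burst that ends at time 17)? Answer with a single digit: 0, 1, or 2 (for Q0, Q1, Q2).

Answer: 1

Derivation:
t=0-3: P1@Q0 runs 3, rem=1, quantum used, demote→Q1. Q0=[P2,P3,P4] Q1=[P1] Q2=[]
t=3-6: P2@Q0 runs 3, rem=8, quantum used, demote→Q1. Q0=[P3,P4] Q1=[P1,P2] Q2=[]
t=6-9: P3@Q0 runs 3, rem=1, quantum used, demote→Q1. Q0=[P4] Q1=[P1,P2,P3] Q2=[]
t=9-12: P4@Q0 runs 3, rem=11, quantum used, demote→Q1. Q0=[] Q1=[P1,P2,P3,P4] Q2=[]
t=12-13: P1@Q1 runs 1, rem=0, completes. Q0=[] Q1=[P2,P3,P4] Q2=[]
t=13-17: P2@Q1 runs 4, rem=4, quantum used, demote→Q2. Q0=[] Q1=[P3,P4] Q2=[P2]
t=17-18: P3@Q1 runs 1, rem=0, completes. Q0=[] Q1=[P4] Q2=[P2]
t=18-22: P4@Q1 runs 4, rem=7, quantum used, demote→Q2. Q0=[] Q1=[] Q2=[P2,P4]
t=22-26: P2@Q2 runs 4, rem=0, completes. Q0=[] Q1=[] Q2=[P4]
t=26-33: P4@Q2 runs 7, rem=0, completes. Q0=[] Q1=[] Q2=[]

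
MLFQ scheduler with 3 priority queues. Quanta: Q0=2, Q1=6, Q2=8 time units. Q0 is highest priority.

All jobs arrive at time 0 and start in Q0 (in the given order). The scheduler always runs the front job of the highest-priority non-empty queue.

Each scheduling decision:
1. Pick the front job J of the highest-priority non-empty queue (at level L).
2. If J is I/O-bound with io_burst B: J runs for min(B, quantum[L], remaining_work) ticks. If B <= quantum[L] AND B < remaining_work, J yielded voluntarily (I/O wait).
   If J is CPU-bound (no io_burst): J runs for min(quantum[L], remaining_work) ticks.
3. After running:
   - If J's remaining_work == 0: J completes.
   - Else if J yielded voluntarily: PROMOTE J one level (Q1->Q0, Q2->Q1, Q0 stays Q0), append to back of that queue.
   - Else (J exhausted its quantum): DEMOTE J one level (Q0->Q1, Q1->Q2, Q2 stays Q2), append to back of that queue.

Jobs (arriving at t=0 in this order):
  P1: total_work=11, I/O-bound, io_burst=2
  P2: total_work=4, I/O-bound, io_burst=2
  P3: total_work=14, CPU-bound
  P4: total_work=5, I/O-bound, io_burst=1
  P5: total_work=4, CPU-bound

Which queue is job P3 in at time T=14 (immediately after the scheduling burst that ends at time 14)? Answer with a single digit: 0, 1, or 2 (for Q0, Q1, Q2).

t=0-2: P1@Q0 runs 2, rem=9, I/O yield, promote→Q0. Q0=[P2,P3,P4,P5,P1] Q1=[] Q2=[]
t=2-4: P2@Q0 runs 2, rem=2, I/O yield, promote→Q0. Q0=[P3,P4,P5,P1,P2] Q1=[] Q2=[]
t=4-6: P3@Q0 runs 2, rem=12, quantum used, demote→Q1. Q0=[P4,P5,P1,P2] Q1=[P3] Q2=[]
t=6-7: P4@Q0 runs 1, rem=4, I/O yield, promote→Q0. Q0=[P5,P1,P2,P4] Q1=[P3] Q2=[]
t=7-9: P5@Q0 runs 2, rem=2, quantum used, demote→Q1. Q0=[P1,P2,P4] Q1=[P3,P5] Q2=[]
t=9-11: P1@Q0 runs 2, rem=7, I/O yield, promote→Q0. Q0=[P2,P4,P1] Q1=[P3,P5] Q2=[]
t=11-13: P2@Q0 runs 2, rem=0, completes. Q0=[P4,P1] Q1=[P3,P5] Q2=[]
t=13-14: P4@Q0 runs 1, rem=3, I/O yield, promote→Q0. Q0=[P1,P4] Q1=[P3,P5] Q2=[]
t=14-16: P1@Q0 runs 2, rem=5, I/O yield, promote→Q0. Q0=[P4,P1] Q1=[P3,P5] Q2=[]
t=16-17: P4@Q0 runs 1, rem=2, I/O yield, promote→Q0. Q0=[P1,P4] Q1=[P3,P5] Q2=[]
t=17-19: P1@Q0 runs 2, rem=3, I/O yield, promote→Q0. Q0=[P4,P1] Q1=[P3,P5] Q2=[]
t=19-20: P4@Q0 runs 1, rem=1, I/O yield, promote→Q0. Q0=[P1,P4] Q1=[P3,P5] Q2=[]
t=20-22: P1@Q0 runs 2, rem=1, I/O yield, promote→Q0. Q0=[P4,P1] Q1=[P3,P5] Q2=[]
t=22-23: P4@Q0 runs 1, rem=0, completes. Q0=[P1] Q1=[P3,P5] Q2=[]
t=23-24: P1@Q0 runs 1, rem=0, completes. Q0=[] Q1=[P3,P5] Q2=[]
t=24-30: P3@Q1 runs 6, rem=6, quantum used, demote→Q2. Q0=[] Q1=[P5] Q2=[P3]
t=30-32: P5@Q1 runs 2, rem=0, completes. Q0=[] Q1=[] Q2=[P3]
t=32-38: P3@Q2 runs 6, rem=0, completes. Q0=[] Q1=[] Q2=[]

Answer: 1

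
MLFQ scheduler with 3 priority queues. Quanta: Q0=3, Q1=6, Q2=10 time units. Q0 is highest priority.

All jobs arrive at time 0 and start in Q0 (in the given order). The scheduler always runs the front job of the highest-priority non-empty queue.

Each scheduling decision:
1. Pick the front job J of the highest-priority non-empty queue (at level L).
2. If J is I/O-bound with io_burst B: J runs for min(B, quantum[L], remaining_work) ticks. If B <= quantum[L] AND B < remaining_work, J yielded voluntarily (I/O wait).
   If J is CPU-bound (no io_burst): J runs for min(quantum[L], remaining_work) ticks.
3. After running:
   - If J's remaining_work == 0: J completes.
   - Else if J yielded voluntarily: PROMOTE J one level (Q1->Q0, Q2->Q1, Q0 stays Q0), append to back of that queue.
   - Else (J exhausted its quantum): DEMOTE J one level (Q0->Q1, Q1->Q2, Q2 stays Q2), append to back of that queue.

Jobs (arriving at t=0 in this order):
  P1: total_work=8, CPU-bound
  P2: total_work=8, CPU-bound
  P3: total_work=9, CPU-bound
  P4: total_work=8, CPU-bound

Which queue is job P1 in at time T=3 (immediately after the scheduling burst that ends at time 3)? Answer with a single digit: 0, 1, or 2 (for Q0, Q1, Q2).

Answer: 1

Derivation:
t=0-3: P1@Q0 runs 3, rem=5, quantum used, demote→Q1. Q0=[P2,P3,P4] Q1=[P1] Q2=[]
t=3-6: P2@Q0 runs 3, rem=5, quantum used, demote→Q1. Q0=[P3,P4] Q1=[P1,P2] Q2=[]
t=6-9: P3@Q0 runs 3, rem=6, quantum used, demote→Q1. Q0=[P4] Q1=[P1,P2,P3] Q2=[]
t=9-12: P4@Q0 runs 3, rem=5, quantum used, demote→Q1. Q0=[] Q1=[P1,P2,P3,P4] Q2=[]
t=12-17: P1@Q1 runs 5, rem=0, completes. Q0=[] Q1=[P2,P3,P4] Q2=[]
t=17-22: P2@Q1 runs 5, rem=0, completes. Q0=[] Q1=[P3,P4] Q2=[]
t=22-28: P3@Q1 runs 6, rem=0, completes. Q0=[] Q1=[P4] Q2=[]
t=28-33: P4@Q1 runs 5, rem=0, completes. Q0=[] Q1=[] Q2=[]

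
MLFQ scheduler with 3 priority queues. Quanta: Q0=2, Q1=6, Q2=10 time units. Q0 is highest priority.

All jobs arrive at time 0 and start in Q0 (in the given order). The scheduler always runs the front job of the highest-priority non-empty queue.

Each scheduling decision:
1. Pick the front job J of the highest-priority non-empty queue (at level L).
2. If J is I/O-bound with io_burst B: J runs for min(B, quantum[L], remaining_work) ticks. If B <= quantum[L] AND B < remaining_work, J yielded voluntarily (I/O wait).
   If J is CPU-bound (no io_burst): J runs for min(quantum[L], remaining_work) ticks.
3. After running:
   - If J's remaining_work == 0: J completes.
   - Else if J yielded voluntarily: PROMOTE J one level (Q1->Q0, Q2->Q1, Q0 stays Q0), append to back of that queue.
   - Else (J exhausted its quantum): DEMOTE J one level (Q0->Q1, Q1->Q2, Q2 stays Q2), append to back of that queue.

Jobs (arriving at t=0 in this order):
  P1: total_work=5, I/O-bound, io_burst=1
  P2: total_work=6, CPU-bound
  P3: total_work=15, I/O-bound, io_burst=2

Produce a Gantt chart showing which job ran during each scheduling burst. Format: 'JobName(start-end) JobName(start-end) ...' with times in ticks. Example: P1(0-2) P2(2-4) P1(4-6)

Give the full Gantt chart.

Answer: P1(0-1) P2(1-3) P3(3-5) P1(5-6) P3(6-8) P1(8-9) P3(9-11) P1(11-12) P3(12-14) P1(14-15) P3(15-17) P3(17-19) P3(19-21) P3(21-22) P2(22-26)

Derivation:
t=0-1: P1@Q0 runs 1, rem=4, I/O yield, promote→Q0. Q0=[P2,P3,P1] Q1=[] Q2=[]
t=1-3: P2@Q0 runs 2, rem=4, quantum used, demote→Q1. Q0=[P3,P1] Q1=[P2] Q2=[]
t=3-5: P3@Q0 runs 2, rem=13, I/O yield, promote→Q0. Q0=[P1,P3] Q1=[P2] Q2=[]
t=5-6: P1@Q0 runs 1, rem=3, I/O yield, promote→Q0. Q0=[P3,P1] Q1=[P2] Q2=[]
t=6-8: P3@Q0 runs 2, rem=11, I/O yield, promote→Q0. Q0=[P1,P3] Q1=[P2] Q2=[]
t=8-9: P1@Q0 runs 1, rem=2, I/O yield, promote→Q0. Q0=[P3,P1] Q1=[P2] Q2=[]
t=9-11: P3@Q0 runs 2, rem=9, I/O yield, promote→Q0. Q0=[P1,P3] Q1=[P2] Q2=[]
t=11-12: P1@Q0 runs 1, rem=1, I/O yield, promote→Q0. Q0=[P3,P1] Q1=[P2] Q2=[]
t=12-14: P3@Q0 runs 2, rem=7, I/O yield, promote→Q0. Q0=[P1,P3] Q1=[P2] Q2=[]
t=14-15: P1@Q0 runs 1, rem=0, completes. Q0=[P3] Q1=[P2] Q2=[]
t=15-17: P3@Q0 runs 2, rem=5, I/O yield, promote→Q0. Q0=[P3] Q1=[P2] Q2=[]
t=17-19: P3@Q0 runs 2, rem=3, I/O yield, promote→Q0. Q0=[P3] Q1=[P2] Q2=[]
t=19-21: P3@Q0 runs 2, rem=1, I/O yield, promote→Q0. Q0=[P3] Q1=[P2] Q2=[]
t=21-22: P3@Q0 runs 1, rem=0, completes. Q0=[] Q1=[P2] Q2=[]
t=22-26: P2@Q1 runs 4, rem=0, completes. Q0=[] Q1=[] Q2=[]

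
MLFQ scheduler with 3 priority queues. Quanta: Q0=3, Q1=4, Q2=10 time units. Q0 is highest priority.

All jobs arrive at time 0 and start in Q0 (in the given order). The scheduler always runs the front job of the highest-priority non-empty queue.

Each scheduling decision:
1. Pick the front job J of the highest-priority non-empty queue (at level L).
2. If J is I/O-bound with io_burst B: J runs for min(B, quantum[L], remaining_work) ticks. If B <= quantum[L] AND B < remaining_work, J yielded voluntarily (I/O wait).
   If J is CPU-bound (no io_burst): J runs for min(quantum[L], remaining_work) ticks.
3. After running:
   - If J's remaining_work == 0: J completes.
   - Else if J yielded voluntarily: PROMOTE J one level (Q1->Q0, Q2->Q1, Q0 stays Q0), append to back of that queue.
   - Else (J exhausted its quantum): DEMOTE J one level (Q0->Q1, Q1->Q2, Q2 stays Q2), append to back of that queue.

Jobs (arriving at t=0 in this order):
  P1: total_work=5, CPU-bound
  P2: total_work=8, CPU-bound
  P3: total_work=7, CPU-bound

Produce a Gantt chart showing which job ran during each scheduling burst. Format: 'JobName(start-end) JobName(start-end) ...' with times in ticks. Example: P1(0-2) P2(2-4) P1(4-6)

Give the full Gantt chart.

Answer: P1(0-3) P2(3-6) P3(6-9) P1(9-11) P2(11-15) P3(15-19) P2(19-20)

Derivation:
t=0-3: P1@Q0 runs 3, rem=2, quantum used, demote→Q1. Q0=[P2,P3] Q1=[P1] Q2=[]
t=3-6: P2@Q0 runs 3, rem=5, quantum used, demote→Q1. Q0=[P3] Q1=[P1,P2] Q2=[]
t=6-9: P3@Q0 runs 3, rem=4, quantum used, demote→Q1. Q0=[] Q1=[P1,P2,P3] Q2=[]
t=9-11: P1@Q1 runs 2, rem=0, completes. Q0=[] Q1=[P2,P3] Q2=[]
t=11-15: P2@Q1 runs 4, rem=1, quantum used, demote→Q2. Q0=[] Q1=[P3] Q2=[P2]
t=15-19: P3@Q1 runs 4, rem=0, completes. Q0=[] Q1=[] Q2=[P2]
t=19-20: P2@Q2 runs 1, rem=0, completes. Q0=[] Q1=[] Q2=[]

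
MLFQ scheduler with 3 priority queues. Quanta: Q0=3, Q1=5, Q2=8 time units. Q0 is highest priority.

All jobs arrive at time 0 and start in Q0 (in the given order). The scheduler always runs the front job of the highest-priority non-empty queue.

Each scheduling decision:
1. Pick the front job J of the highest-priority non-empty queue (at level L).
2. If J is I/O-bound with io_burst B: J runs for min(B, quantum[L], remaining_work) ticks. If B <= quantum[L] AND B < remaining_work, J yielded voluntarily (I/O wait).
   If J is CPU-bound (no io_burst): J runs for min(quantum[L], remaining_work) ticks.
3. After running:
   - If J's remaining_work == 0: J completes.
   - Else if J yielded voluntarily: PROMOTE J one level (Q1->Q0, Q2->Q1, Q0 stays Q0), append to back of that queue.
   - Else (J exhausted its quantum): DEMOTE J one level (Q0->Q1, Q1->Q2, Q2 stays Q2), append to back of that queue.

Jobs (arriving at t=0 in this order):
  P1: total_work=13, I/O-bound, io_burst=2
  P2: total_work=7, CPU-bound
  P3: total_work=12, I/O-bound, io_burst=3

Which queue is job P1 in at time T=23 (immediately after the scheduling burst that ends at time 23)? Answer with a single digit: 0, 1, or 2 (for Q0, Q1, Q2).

Answer: 0

Derivation:
t=0-2: P1@Q0 runs 2, rem=11, I/O yield, promote→Q0. Q0=[P2,P3,P1] Q1=[] Q2=[]
t=2-5: P2@Q0 runs 3, rem=4, quantum used, demote→Q1. Q0=[P3,P1] Q1=[P2] Q2=[]
t=5-8: P3@Q0 runs 3, rem=9, I/O yield, promote→Q0. Q0=[P1,P3] Q1=[P2] Q2=[]
t=8-10: P1@Q0 runs 2, rem=9, I/O yield, promote→Q0. Q0=[P3,P1] Q1=[P2] Q2=[]
t=10-13: P3@Q0 runs 3, rem=6, I/O yield, promote→Q0. Q0=[P1,P3] Q1=[P2] Q2=[]
t=13-15: P1@Q0 runs 2, rem=7, I/O yield, promote→Q0. Q0=[P3,P1] Q1=[P2] Q2=[]
t=15-18: P3@Q0 runs 3, rem=3, I/O yield, promote→Q0. Q0=[P1,P3] Q1=[P2] Q2=[]
t=18-20: P1@Q0 runs 2, rem=5, I/O yield, promote→Q0. Q0=[P3,P1] Q1=[P2] Q2=[]
t=20-23: P3@Q0 runs 3, rem=0, completes. Q0=[P1] Q1=[P2] Q2=[]
t=23-25: P1@Q0 runs 2, rem=3, I/O yield, promote→Q0. Q0=[P1] Q1=[P2] Q2=[]
t=25-27: P1@Q0 runs 2, rem=1, I/O yield, promote→Q0. Q0=[P1] Q1=[P2] Q2=[]
t=27-28: P1@Q0 runs 1, rem=0, completes. Q0=[] Q1=[P2] Q2=[]
t=28-32: P2@Q1 runs 4, rem=0, completes. Q0=[] Q1=[] Q2=[]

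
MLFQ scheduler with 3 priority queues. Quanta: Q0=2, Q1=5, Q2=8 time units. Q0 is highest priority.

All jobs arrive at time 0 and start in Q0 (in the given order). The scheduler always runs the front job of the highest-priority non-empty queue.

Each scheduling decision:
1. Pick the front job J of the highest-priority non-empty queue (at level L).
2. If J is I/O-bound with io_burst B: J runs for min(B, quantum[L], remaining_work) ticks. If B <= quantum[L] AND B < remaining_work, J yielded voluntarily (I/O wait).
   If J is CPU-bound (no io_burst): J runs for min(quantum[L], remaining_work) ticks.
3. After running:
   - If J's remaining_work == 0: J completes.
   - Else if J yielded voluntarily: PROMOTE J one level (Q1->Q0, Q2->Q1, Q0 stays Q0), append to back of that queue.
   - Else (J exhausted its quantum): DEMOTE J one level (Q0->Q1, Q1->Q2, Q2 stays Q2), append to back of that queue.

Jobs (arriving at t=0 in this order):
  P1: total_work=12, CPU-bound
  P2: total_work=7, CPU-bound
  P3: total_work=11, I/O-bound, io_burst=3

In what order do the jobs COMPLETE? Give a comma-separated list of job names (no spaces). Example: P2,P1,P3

Answer: P2,P3,P1

Derivation:
t=0-2: P1@Q0 runs 2, rem=10, quantum used, demote→Q1. Q0=[P2,P3] Q1=[P1] Q2=[]
t=2-4: P2@Q0 runs 2, rem=5, quantum used, demote→Q1. Q0=[P3] Q1=[P1,P2] Q2=[]
t=4-6: P3@Q0 runs 2, rem=9, quantum used, demote→Q1. Q0=[] Q1=[P1,P2,P3] Q2=[]
t=6-11: P1@Q1 runs 5, rem=5, quantum used, demote→Q2. Q0=[] Q1=[P2,P3] Q2=[P1]
t=11-16: P2@Q1 runs 5, rem=0, completes. Q0=[] Q1=[P3] Q2=[P1]
t=16-19: P3@Q1 runs 3, rem=6, I/O yield, promote→Q0. Q0=[P3] Q1=[] Q2=[P1]
t=19-21: P3@Q0 runs 2, rem=4, quantum used, demote→Q1. Q0=[] Q1=[P3] Q2=[P1]
t=21-24: P3@Q1 runs 3, rem=1, I/O yield, promote→Q0. Q0=[P3] Q1=[] Q2=[P1]
t=24-25: P3@Q0 runs 1, rem=0, completes. Q0=[] Q1=[] Q2=[P1]
t=25-30: P1@Q2 runs 5, rem=0, completes. Q0=[] Q1=[] Q2=[]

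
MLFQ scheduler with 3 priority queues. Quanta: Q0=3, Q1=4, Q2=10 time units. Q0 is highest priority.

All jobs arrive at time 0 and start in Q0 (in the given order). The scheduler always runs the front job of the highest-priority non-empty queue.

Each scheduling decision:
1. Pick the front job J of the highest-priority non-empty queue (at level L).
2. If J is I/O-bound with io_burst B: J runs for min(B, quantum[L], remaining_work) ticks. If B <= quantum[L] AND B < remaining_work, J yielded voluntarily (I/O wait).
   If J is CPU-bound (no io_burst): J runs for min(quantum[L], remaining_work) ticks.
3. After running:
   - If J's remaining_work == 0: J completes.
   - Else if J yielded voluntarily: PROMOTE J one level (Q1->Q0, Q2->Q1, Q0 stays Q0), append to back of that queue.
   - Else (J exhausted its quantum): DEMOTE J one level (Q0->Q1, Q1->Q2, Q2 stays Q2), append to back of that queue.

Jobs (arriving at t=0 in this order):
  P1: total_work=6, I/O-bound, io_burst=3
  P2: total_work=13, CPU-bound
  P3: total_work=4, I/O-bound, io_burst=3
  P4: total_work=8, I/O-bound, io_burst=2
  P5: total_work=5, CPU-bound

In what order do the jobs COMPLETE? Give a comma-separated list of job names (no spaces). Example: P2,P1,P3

Answer: P1,P3,P4,P5,P2

Derivation:
t=0-3: P1@Q0 runs 3, rem=3, I/O yield, promote→Q0. Q0=[P2,P3,P4,P5,P1] Q1=[] Q2=[]
t=3-6: P2@Q0 runs 3, rem=10, quantum used, demote→Q1. Q0=[P3,P4,P5,P1] Q1=[P2] Q2=[]
t=6-9: P3@Q0 runs 3, rem=1, I/O yield, promote→Q0. Q0=[P4,P5,P1,P3] Q1=[P2] Q2=[]
t=9-11: P4@Q0 runs 2, rem=6, I/O yield, promote→Q0. Q0=[P5,P1,P3,P4] Q1=[P2] Q2=[]
t=11-14: P5@Q0 runs 3, rem=2, quantum used, demote→Q1. Q0=[P1,P3,P4] Q1=[P2,P5] Q2=[]
t=14-17: P1@Q0 runs 3, rem=0, completes. Q0=[P3,P4] Q1=[P2,P5] Q2=[]
t=17-18: P3@Q0 runs 1, rem=0, completes. Q0=[P4] Q1=[P2,P5] Q2=[]
t=18-20: P4@Q0 runs 2, rem=4, I/O yield, promote→Q0. Q0=[P4] Q1=[P2,P5] Q2=[]
t=20-22: P4@Q0 runs 2, rem=2, I/O yield, promote→Q0. Q0=[P4] Q1=[P2,P5] Q2=[]
t=22-24: P4@Q0 runs 2, rem=0, completes. Q0=[] Q1=[P2,P5] Q2=[]
t=24-28: P2@Q1 runs 4, rem=6, quantum used, demote→Q2. Q0=[] Q1=[P5] Q2=[P2]
t=28-30: P5@Q1 runs 2, rem=0, completes. Q0=[] Q1=[] Q2=[P2]
t=30-36: P2@Q2 runs 6, rem=0, completes. Q0=[] Q1=[] Q2=[]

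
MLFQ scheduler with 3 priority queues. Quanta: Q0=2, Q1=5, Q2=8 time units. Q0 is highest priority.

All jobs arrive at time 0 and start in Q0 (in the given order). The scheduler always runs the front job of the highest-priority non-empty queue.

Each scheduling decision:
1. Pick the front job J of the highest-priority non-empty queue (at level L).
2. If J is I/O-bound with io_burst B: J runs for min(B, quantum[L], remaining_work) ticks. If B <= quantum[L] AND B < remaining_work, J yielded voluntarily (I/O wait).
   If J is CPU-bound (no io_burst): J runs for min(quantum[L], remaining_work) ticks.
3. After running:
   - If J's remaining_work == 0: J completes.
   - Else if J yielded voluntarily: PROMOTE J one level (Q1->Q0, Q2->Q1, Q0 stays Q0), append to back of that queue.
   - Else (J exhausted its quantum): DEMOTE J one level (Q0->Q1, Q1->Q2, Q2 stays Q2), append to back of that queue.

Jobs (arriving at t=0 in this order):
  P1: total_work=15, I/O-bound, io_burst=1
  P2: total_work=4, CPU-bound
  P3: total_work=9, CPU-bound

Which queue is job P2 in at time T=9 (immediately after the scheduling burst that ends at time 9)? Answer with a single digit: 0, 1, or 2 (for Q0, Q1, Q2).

t=0-1: P1@Q0 runs 1, rem=14, I/O yield, promote→Q0. Q0=[P2,P3,P1] Q1=[] Q2=[]
t=1-3: P2@Q0 runs 2, rem=2, quantum used, demote→Q1. Q0=[P3,P1] Q1=[P2] Q2=[]
t=3-5: P3@Q0 runs 2, rem=7, quantum used, demote→Q1. Q0=[P1] Q1=[P2,P3] Q2=[]
t=5-6: P1@Q0 runs 1, rem=13, I/O yield, promote→Q0. Q0=[P1] Q1=[P2,P3] Q2=[]
t=6-7: P1@Q0 runs 1, rem=12, I/O yield, promote→Q0. Q0=[P1] Q1=[P2,P3] Q2=[]
t=7-8: P1@Q0 runs 1, rem=11, I/O yield, promote→Q0. Q0=[P1] Q1=[P2,P3] Q2=[]
t=8-9: P1@Q0 runs 1, rem=10, I/O yield, promote→Q0. Q0=[P1] Q1=[P2,P3] Q2=[]
t=9-10: P1@Q0 runs 1, rem=9, I/O yield, promote→Q0. Q0=[P1] Q1=[P2,P3] Q2=[]
t=10-11: P1@Q0 runs 1, rem=8, I/O yield, promote→Q0. Q0=[P1] Q1=[P2,P3] Q2=[]
t=11-12: P1@Q0 runs 1, rem=7, I/O yield, promote→Q0. Q0=[P1] Q1=[P2,P3] Q2=[]
t=12-13: P1@Q0 runs 1, rem=6, I/O yield, promote→Q0. Q0=[P1] Q1=[P2,P3] Q2=[]
t=13-14: P1@Q0 runs 1, rem=5, I/O yield, promote→Q0. Q0=[P1] Q1=[P2,P3] Q2=[]
t=14-15: P1@Q0 runs 1, rem=4, I/O yield, promote→Q0. Q0=[P1] Q1=[P2,P3] Q2=[]
t=15-16: P1@Q0 runs 1, rem=3, I/O yield, promote→Q0. Q0=[P1] Q1=[P2,P3] Q2=[]
t=16-17: P1@Q0 runs 1, rem=2, I/O yield, promote→Q0. Q0=[P1] Q1=[P2,P3] Q2=[]
t=17-18: P1@Q0 runs 1, rem=1, I/O yield, promote→Q0. Q0=[P1] Q1=[P2,P3] Q2=[]
t=18-19: P1@Q0 runs 1, rem=0, completes. Q0=[] Q1=[P2,P3] Q2=[]
t=19-21: P2@Q1 runs 2, rem=0, completes. Q0=[] Q1=[P3] Q2=[]
t=21-26: P3@Q1 runs 5, rem=2, quantum used, demote→Q2. Q0=[] Q1=[] Q2=[P3]
t=26-28: P3@Q2 runs 2, rem=0, completes. Q0=[] Q1=[] Q2=[]

Answer: 1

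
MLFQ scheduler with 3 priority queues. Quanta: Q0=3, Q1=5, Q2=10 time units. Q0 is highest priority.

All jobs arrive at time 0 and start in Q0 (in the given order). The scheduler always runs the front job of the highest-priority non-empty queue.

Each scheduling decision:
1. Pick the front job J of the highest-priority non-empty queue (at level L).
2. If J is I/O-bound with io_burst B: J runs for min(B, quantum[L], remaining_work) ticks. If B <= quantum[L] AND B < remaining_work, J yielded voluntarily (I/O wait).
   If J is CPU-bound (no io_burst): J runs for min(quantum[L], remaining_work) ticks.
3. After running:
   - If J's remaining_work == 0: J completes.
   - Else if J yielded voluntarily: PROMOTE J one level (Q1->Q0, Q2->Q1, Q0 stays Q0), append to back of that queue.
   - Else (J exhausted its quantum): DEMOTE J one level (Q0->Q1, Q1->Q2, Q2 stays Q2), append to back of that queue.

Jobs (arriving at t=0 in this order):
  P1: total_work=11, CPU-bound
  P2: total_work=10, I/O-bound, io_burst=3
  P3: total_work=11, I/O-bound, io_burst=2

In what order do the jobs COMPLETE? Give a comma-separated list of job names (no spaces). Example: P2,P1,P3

t=0-3: P1@Q0 runs 3, rem=8, quantum used, demote→Q1. Q0=[P2,P3] Q1=[P1] Q2=[]
t=3-6: P2@Q0 runs 3, rem=7, I/O yield, promote→Q0. Q0=[P3,P2] Q1=[P1] Q2=[]
t=6-8: P3@Q0 runs 2, rem=9, I/O yield, promote→Q0. Q0=[P2,P3] Q1=[P1] Q2=[]
t=8-11: P2@Q0 runs 3, rem=4, I/O yield, promote→Q0. Q0=[P3,P2] Q1=[P1] Q2=[]
t=11-13: P3@Q0 runs 2, rem=7, I/O yield, promote→Q0. Q0=[P2,P3] Q1=[P1] Q2=[]
t=13-16: P2@Q0 runs 3, rem=1, I/O yield, promote→Q0. Q0=[P3,P2] Q1=[P1] Q2=[]
t=16-18: P3@Q0 runs 2, rem=5, I/O yield, promote→Q0. Q0=[P2,P3] Q1=[P1] Q2=[]
t=18-19: P2@Q0 runs 1, rem=0, completes. Q0=[P3] Q1=[P1] Q2=[]
t=19-21: P3@Q0 runs 2, rem=3, I/O yield, promote→Q0. Q0=[P3] Q1=[P1] Q2=[]
t=21-23: P3@Q0 runs 2, rem=1, I/O yield, promote→Q0. Q0=[P3] Q1=[P1] Q2=[]
t=23-24: P3@Q0 runs 1, rem=0, completes. Q0=[] Q1=[P1] Q2=[]
t=24-29: P1@Q1 runs 5, rem=3, quantum used, demote→Q2. Q0=[] Q1=[] Q2=[P1]
t=29-32: P1@Q2 runs 3, rem=0, completes. Q0=[] Q1=[] Q2=[]

Answer: P2,P3,P1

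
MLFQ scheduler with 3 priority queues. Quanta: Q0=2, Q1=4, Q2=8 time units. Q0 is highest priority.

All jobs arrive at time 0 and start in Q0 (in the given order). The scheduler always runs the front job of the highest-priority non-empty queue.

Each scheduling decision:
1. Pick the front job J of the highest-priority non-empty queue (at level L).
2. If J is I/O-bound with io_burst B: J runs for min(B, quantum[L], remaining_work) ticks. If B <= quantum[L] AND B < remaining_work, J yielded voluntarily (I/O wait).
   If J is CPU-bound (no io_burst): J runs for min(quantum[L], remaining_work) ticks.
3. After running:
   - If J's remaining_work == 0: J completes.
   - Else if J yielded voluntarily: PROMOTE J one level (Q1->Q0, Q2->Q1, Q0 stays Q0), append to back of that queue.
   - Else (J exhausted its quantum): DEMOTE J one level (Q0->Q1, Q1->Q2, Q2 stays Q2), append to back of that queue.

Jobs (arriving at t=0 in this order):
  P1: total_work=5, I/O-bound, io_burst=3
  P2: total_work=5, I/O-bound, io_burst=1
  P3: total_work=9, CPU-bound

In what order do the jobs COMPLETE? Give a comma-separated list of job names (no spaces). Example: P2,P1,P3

Answer: P2,P1,P3

Derivation:
t=0-2: P1@Q0 runs 2, rem=3, quantum used, demote→Q1. Q0=[P2,P3] Q1=[P1] Q2=[]
t=2-3: P2@Q0 runs 1, rem=4, I/O yield, promote→Q0. Q0=[P3,P2] Q1=[P1] Q2=[]
t=3-5: P3@Q0 runs 2, rem=7, quantum used, demote→Q1. Q0=[P2] Q1=[P1,P3] Q2=[]
t=5-6: P2@Q0 runs 1, rem=3, I/O yield, promote→Q0. Q0=[P2] Q1=[P1,P3] Q2=[]
t=6-7: P2@Q0 runs 1, rem=2, I/O yield, promote→Q0. Q0=[P2] Q1=[P1,P3] Q2=[]
t=7-8: P2@Q0 runs 1, rem=1, I/O yield, promote→Q0. Q0=[P2] Q1=[P1,P3] Q2=[]
t=8-9: P2@Q0 runs 1, rem=0, completes. Q0=[] Q1=[P1,P3] Q2=[]
t=9-12: P1@Q1 runs 3, rem=0, completes. Q0=[] Q1=[P3] Q2=[]
t=12-16: P3@Q1 runs 4, rem=3, quantum used, demote→Q2. Q0=[] Q1=[] Q2=[P3]
t=16-19: P3@Q2 runs 3, rem=0, completes. Q0=[] Q1=[] Q2=[]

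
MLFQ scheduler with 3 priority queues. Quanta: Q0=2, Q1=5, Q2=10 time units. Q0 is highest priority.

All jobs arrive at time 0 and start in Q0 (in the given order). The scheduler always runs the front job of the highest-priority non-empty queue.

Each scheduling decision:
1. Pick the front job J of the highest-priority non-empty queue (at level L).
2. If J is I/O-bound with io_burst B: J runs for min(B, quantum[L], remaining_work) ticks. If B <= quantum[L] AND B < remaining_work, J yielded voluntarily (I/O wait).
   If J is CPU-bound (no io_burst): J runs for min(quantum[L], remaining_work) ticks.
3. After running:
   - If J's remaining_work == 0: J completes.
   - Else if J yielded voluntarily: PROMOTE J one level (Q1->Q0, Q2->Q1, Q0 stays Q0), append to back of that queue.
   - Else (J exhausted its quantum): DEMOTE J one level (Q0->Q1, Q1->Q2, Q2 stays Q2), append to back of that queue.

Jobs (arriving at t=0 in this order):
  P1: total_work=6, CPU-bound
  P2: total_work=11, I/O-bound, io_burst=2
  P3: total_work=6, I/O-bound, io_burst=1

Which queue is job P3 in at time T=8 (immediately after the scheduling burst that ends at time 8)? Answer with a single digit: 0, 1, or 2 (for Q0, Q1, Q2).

t=0-2: P1@Q0 runs 2, rem=4, quantum used, demote→Q1. Q0=[P2,P3] Q1=[P1] Q2=[]
t=2-4: P2@Q0 runs 2, rem=9, I/O yield, promote→Q0. Q0=[P3,P2] Q1=[P1] Q2=[]
t=4-5: P3@Q0 runs 1, rem=5, I/O yield, promote→Q0. Q0=[P2,P3] Q1=[P1] Q2=[]
t=5-7: P2@Q0 runs 2, rem=7, I/O yield, promote→Q0. Q0=[P3,P2] Q1=[P1] Q2=[]
t=7-8: P3@Q0 runs 1, rem=4, I/O yield, promote→Q0. Q0=[P2,P3] Q1=[P1] Q2=[]
t=8-10: P2@Q0 runs 2, rem=5, I/O yield, promote→Q0. Q0=[P3,P2] Q1=[P1] Q2=[]
t=10-11: P3@Q0 runs 1, rem=3, I/O yield, promote→Q0. Q0=[P2,P3] Q1=[P1] Q2=[]
t=11-13: P2@Q0 runs 2, rem=3, I/O yield, promote→Q0. Q0=[P3,P2] Q1=[P1] Q2=[]
t=13-14: P3@Q0 runs 1, rem=2, I/O yield, promote→Q0. Q0=[P2,P3] Q1=[P1] Q2=[]
t=14-16: P2@Q0 runs 2, rem=1, I/O yield, promote→Q0. Q0=[P3,P2] Q1=[P1] Q2=[]
t=16-17: P3@Q0 runs 1, rem=1, I/O yield, promote→Q0. Q0=[P2,P3] Q1=[P1] Q2=[]
t=17-18: P2@Q0 runs 1, rem=0, completes. Q0=[P3] Q1=[P1] Q2=[]
t=18-19: P3@Q0 runs 1, rem=0, completes. Q0=[] Q1=[P1] Q2=[]
t=19-23: P1@Q1 runs 4, rem=0, completes. Q0=[] Q1=[] Q2=[]

Answer: 0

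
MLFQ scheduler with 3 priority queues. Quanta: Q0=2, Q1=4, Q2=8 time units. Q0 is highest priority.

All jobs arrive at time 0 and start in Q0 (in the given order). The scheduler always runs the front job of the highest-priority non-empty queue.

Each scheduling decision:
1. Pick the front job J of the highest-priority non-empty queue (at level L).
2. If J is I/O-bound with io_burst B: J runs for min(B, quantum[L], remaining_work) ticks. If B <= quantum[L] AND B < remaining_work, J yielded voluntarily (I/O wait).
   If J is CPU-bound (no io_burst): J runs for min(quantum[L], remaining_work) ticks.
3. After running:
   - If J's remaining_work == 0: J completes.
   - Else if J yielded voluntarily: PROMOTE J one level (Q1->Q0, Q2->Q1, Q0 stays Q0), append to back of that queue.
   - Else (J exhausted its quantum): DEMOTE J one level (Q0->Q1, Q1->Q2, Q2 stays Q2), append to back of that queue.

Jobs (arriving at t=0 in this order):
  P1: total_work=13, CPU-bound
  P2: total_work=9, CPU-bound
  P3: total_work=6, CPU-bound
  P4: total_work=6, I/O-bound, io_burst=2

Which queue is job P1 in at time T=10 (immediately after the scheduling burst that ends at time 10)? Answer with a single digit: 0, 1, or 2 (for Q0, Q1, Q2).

Answer: 1

Derivation:
t=0-2: P1@Q0 runs 2, rem=11, quantum used, demote→Q1. Q0=[P2,P3,P4] Q1=[P1] Q2=[]
t=2-4: P2@Q0 runs 2, rem=7, quantum used, demote→Q1. Q0=[P3,P4] Q1=[P1,P2] Q2=[]
t=4-6: P3@Q0 runs 2, rem=4, quantum used, demote→Q1. Q0=[P4] Q1=[P1,P2,P3] Q2=[]
t=6-8: P4@Q0 runs 2, rem=4, I/O yield, promote→Q0. Q0=[P4] Q1=[P1,P2,P3] Q2=[]
t=8-10: P4@Q0 runs 2, rem=2, I/O yield, promote→Q0. Q0=[P4] Q1=[P1,P2,P3] Q2=[]
t=10-12: P4@Q0 runs 2, rem=0, completes. Q0=[] Q1=[P1,P2,P3] Q2=[]
t=12-16: P1@Q1 runs 4, rem=7, quantum used, demote→Q2. Q0=[] Q1=[P2,P3] Q2=[P1]
t=16-20: P2@Q1 runs 4, rem=3, quantum used, demote→Q2. Q0=[] Q1=[P3] Q2=[P1,P2]
t=20-24: P3@Q1 runs 4, rem=0, completes. Q0=[] Q1=[] Q2=[P1,P2]
t=24-31: P1@Q2 runs 7, rem=0, completes. Q0=[] Q1=[] Q2=[P2]
t=31-34: P2@Q2 runs 3, rem=0, completes. Q0=[] Q1=[] Q2=[]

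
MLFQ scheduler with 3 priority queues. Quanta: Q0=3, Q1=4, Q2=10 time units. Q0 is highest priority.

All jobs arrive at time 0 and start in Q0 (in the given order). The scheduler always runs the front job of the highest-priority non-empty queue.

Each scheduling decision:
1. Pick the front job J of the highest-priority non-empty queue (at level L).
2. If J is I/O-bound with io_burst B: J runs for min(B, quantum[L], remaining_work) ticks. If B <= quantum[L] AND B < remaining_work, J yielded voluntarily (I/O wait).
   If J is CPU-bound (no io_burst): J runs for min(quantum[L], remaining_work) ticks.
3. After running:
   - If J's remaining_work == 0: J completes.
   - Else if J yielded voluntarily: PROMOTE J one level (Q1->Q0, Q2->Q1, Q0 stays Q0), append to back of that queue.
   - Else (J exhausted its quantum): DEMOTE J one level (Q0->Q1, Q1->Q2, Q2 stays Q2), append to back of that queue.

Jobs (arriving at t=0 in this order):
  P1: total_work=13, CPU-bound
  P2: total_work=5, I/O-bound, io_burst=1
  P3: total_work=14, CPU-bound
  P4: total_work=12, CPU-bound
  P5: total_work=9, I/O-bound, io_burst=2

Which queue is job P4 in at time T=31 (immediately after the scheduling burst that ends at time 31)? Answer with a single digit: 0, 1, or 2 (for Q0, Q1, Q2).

t=0-3: P1@Q0 runs 3, rem=10, quantum used, demote→Q1. Q0=[P2,P3,P4,P5] Q1=[P1] Q2=[]
t=3-4: P2@Q0 runs 1, rem=4, I/O yield, promote→Q0. Q0=[P3,P4,P5,P2] Q1=[P1] Q2=[]
t=4-7: P3@Q0 runs 3, rem=11, quantum used, demote→Q1. Q0=[P4,P5,P2] Q1=[P1,P3] Q2=[]
t=7-10: P4@Q0 runs 3, rem=9, quantum used, demote→Q1. Q0=[P5,P2] Q1=[P1,P3,P4] Q2=[]
t=10-12: P5@Q0 runs 2, rem=7, I/O yield, promote→Q0. Q0=[P2,P5] Q1=[P1,P3,P4] Q2=[]
t=12-13: P2@Q0 runs 1, rem=3, I/O yield, promote→Q0. Q0=[P5,P2] Q1=[P1,P3,P4] Q2=[]
t=13-15: P5@Q0 runs 2, rem=5, I/O yield, promote→Q0. Q0=[P2,P5] Q1=[P1,P3,P4] Q2=[]
t=15-16: P2@Q0 runs 1, rem=2, I/O yield, promote→Q0. Q0=[P5,P2] Q1=[P1,P3,P4] Q2=[]
t=16-18: P5@Q0 runs 2, rem=3, I/O yield, promote→Q0. Q0=[P2,P5] Q1=[P1,P3,P4] Q2=[]
t=18-19: P2@Q0 runs 1, rem=1, I/O yield, promote→Q0. Q0=[P5,P2] Q1=[P1,P3,P4] Q2=[]
t=19-21: P5@Q0 runs 2, rem=1, I/O yield, promote→Q0. Q0=[P2,P5] Q1=[P1,P3,P4] Q2=[]
t=21-22: P2@Q0 runs 1, rem=0, completes. Q0=[P5] Q1=[P1,P3,P4] Q2=[]
t=22-23: P5@Q0 runs 1, rem=0, completes. Q0=[] Q1=[P1,P3,P4] Q2=[]
t=23-27: P1@Q1 runs 4, rem=6, quantum used, demote→Q2. Q0=[] Q1=[P3,P4] Q2=[P1]
t=27-31: P3@Q1 runs 4, rem=7, quantum used, demote→Q2. Q0=[] Q1=[P4] Q2=[P1,P3]
t=31-35: P4@Q1 runs 4, rem=5, quantum used, demote→Q2. Q0=[] Q1=[] Q2=[P1,P3,P4]
t=35-41: P1@Q2 runs 6, rem=0, completes. Q0=[] Q1=[] Q2=[P3,P4]
t=41-48: P3@Q2 runs 7, rem=0, completes. Q0=[] Q1=[] Q2=[P4]
t=48-53: P4@Q2 runs 5, rem=0, completes. Q0=[] Q1=[] Q2=[]

Answer: 1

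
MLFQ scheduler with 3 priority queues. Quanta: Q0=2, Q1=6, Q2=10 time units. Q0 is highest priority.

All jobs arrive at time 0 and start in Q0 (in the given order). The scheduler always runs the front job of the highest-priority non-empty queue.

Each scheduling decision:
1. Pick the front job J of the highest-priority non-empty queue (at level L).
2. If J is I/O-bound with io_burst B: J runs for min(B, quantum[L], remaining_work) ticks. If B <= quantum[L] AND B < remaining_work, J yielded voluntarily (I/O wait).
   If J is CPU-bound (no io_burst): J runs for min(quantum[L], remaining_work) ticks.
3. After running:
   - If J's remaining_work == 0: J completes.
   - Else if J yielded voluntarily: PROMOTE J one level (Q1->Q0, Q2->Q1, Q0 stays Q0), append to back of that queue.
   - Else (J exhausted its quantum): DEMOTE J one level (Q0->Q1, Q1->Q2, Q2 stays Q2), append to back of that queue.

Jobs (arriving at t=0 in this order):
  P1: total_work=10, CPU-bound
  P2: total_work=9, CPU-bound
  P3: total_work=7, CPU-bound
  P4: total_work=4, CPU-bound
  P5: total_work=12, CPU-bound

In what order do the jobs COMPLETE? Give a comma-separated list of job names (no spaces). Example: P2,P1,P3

t=0-2: P1@Q0 runs 2, rem=8, quantum used, demote→Q1. Q0=[P2,P3,P4,P5] Q1=[P1] Q2=[]
t=2-4: P2@Q0 runs 2, rem=7, quantum used, demote→Q1. Q0=[P3,P4,P5] Q1=[P1,P2] Q2=[]
t=4-6: P3@Q0 runs 2, rem=5, quantum used, demote→Q1. Q0=[P4,P5] Q1=[P1,P2,P3] Q2=[]
t=6-8: P4@Q0 runs 2, rem=2, quantum used, demote→Q1. Q0=[P5] Q1=[P1,P2,P3,P4] Q2=[]
t=8-10: P5@Q0 runs 2, rem=10, quantum used, demote→Q1. Q0=[] Q1=[P1,P2,P3,P4,P5] Q2=[]
t=10-16: P1@Q1 runs 6, rem=2, quantum used, demote→Q2. Q0=[] Q1=[P2,P3,P4,P5] Q2=[P1]
t=16-22: P2@Q1 runs 6, rem=1, quantum used, demote→Q2. Q0=[] Q1=[P3,P4,P5] Q2=[P1,P2]
t=22-27: P3@Q1 runs 5, rem=0, completes. Q0=[] Q1=[P4,P5] Q2=[P1,P2]
t=27-29: P4@Q1 runs 2, rem=0, completes. Q0=[] Q1=[P5] Q2=[P1,P2]
t=29-35: P5@Q1 runs 6, rem=4, quantum used, demote→Q2. Q0=[] Q1=[] Q2=[P1,P2,P5]
t=35-37: P1@Q2 runs 2, rem=0, completes. Q0=[] Q1=[] Q2=[P2,P5]
t=37-38: P2@Q2 runs 1, rem=0, completes. Q0=[] Q1=[] Q2=[P5]
t=38-42: P5@Q2 runs 4, rem=0, completes. Q0=[] Q1=[] Q2=[]

Answer: P3,P4,P1,P2,P5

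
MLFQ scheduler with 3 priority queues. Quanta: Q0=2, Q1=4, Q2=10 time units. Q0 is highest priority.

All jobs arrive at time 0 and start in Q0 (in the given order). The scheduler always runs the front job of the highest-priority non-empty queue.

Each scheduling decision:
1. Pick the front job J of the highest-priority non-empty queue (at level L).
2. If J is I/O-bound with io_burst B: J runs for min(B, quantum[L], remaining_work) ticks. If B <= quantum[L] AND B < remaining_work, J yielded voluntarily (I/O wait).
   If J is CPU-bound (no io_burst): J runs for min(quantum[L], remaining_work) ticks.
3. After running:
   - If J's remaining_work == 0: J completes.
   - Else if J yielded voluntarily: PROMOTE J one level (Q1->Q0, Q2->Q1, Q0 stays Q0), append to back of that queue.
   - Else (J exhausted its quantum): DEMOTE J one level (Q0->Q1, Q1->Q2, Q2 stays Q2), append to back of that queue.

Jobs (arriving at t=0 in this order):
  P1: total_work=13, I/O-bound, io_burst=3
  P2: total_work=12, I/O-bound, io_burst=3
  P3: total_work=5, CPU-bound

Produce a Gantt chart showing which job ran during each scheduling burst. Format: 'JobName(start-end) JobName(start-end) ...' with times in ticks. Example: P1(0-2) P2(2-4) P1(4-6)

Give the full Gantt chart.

t=0-2: P1@Q0 runs 2, rem=11, quantum used, demote→Q1. Q0=[P2,P3] Q1=[P1] Q2=[]
t=2-4: P2@Q0 runs 2, rem=10, quantum used, demote→Q1. Q0=[P3] Q1=[P1,P2] Q2=[]
t=4-6: P3@Q0 runs 2, rem=3, quantum used, demote→Q1. Q0=[] Q1=[P1,P2,P3] Q2=[]
t=6-9: P1@Q1 runs 3, rem=8, I/O yield, promote→Q0. Q0=[P1] Q1=[P2,P3] Q2=[]
t=9-11: P1@Q0 runs 2, rem=6, quantum used, demote→Q1. Q0=[] Q1=[P2,P3,P1] Q2=[]
t=11-14: P2@Q1 runs 3, rem=7, I/O yield, promote→Q0. Q0=[P2] Q1=[P3,P1] Q2=[]
t=14-16: P2@Q0 runs 2, rem=5, quantum used, demote→Q1. Q0=[] Q1=[P3,P1,P2] Q2=[]
t=16-19: P3@Q1 runs 3, rem=0, completes. Q0=[] Q1=[P1,P2] Q2=[]
t=19-22: P1@Q1 runs 3, rem=3, I/O yield, promote→Q0. Q0=[P1] Q1=[P2] Q2=[]
t=22-24: P1@Q0 runs 2, rem=1, quantum used, demote→Q1. Q0=[] Q1=[P2,P1] Q2=[]
t=24-27: P2@Q1 runs 3, rem=2, I/O yield, promote→Q0. Q0=[P2] Q1=[P1] Q2=[]
t=27-29: P2@Q0 runs 2, rem=0, completes. Q0=[] Q1=[P1] Q2=[]
t=29-30: P1@Q1 runs 1, rem=0, completes. Q0=[] Q1=[] Q2=[]

Answer: P1(0-2) P2(2-4) P3(4-6) P1(6-9) P1(9-11) P2(11-14) P2(14-16) P3(16-19) P1(19-22) P1(22-24) P2(24-27) P2(27-29) P1(29-30)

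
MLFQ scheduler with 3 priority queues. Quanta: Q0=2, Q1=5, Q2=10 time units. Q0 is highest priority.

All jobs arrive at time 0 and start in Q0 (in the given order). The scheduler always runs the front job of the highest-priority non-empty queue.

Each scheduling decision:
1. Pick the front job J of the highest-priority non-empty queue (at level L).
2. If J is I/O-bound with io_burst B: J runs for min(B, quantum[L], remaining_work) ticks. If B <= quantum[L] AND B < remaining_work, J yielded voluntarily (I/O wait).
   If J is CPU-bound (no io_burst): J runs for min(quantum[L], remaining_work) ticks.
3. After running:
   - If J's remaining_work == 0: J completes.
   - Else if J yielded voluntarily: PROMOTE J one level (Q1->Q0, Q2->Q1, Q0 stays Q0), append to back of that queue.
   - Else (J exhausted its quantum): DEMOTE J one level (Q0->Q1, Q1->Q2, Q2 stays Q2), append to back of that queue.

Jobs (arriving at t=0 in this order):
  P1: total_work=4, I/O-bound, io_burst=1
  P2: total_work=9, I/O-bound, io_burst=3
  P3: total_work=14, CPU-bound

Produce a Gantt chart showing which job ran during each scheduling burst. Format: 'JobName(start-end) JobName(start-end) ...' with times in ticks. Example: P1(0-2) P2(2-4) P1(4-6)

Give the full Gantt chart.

t=0-1: P1@Q0 runs 1, rem=3, I/O yield, promote→Q0. Q0=[P2,P3,P1] Q1=[] Q2=[]
t=1-3: P2@Q0 runs 2, rem=7, quantum used, demote→Q1. Q0=[P3,P1] Q1=[P2] Q2=[]
t=3-5: P3@Q0 runs 2, rem=12, quantum used, demote→Q1. Q0=[P1] Q1=[P2,P3] Q2=[]
t=5-6: P1@Q0 runs 1, rem=2, I/O yield, promote→Q0. Q0=[P1] Q1=[P2,P3] Q2=[]
t=6-7: P1@Q0 runs 1, rem=1, I/O yield, promote→Q0. Q0=[P1] Q1=[P2,P3] Q2=[]
t=7-8: P1@Q0 runs 1, rem=0, completes. Q0=[] Q1=[P2,P3] Q2=[]
t=8-11: P2@Q1 runs 3, rem=4, I/O yield, promote→Q0. Q0=[P2] Q1=[P3] Q2=[]
t=11-13: P2@Q0 runs 2, rem=2, quantum used, demote→Q1. Q0=[] Q1=[P3,P2] Q2=[]
t=13-18: P3@Q1 runs 5, rem=7, quantum used, demote→Q2. Q0=[] Q1=[P2] Q2=[P3]
t=18-20: P2@Q1 runs 2, rem=0, completes. Q0=[] Q1=[] Q2=[P3]
t=20-27: P3@Q2 runs 7, rem=0, completes. Q0=[] Q1=[] Q2=[]

Answer: P1(0-1) P2(1-3) P3(3-5) P1(5-6) P1(6-7) P1(7-8) P2(8-11) P2(11-13) P3(13-18) P2(18-20) P3(20-27)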